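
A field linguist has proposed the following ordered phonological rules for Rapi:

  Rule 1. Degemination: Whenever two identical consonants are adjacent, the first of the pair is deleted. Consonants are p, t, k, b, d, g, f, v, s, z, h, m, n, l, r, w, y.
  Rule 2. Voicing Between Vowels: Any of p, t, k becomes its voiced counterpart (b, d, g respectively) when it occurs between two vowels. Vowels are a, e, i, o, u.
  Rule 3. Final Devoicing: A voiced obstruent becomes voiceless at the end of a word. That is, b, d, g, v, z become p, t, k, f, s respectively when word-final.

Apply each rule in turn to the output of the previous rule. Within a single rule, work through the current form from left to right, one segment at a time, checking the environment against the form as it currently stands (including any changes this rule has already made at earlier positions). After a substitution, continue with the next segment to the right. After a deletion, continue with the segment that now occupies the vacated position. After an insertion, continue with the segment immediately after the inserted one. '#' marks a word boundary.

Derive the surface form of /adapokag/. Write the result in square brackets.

[adabogak]

Rule 1 Degemination: no change — [adapokag]
Rule 2 Voicing Between Vowels: [adapokag] → [adabogag]
Rule 3 Final Devoicing: [adabogag] → [adabogak]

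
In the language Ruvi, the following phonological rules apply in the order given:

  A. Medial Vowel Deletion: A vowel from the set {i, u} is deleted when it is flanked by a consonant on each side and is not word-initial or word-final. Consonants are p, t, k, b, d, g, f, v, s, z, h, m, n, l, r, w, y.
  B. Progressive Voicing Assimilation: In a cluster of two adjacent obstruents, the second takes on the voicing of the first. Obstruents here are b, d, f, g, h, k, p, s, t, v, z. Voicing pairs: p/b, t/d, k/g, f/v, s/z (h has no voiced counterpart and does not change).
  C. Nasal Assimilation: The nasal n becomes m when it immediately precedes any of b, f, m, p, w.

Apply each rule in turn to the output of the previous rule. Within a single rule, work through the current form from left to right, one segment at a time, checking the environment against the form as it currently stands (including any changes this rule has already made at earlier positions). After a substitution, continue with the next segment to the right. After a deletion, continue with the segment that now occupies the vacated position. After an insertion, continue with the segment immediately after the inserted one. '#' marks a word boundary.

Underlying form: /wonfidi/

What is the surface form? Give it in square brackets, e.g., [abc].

A Medial Vowel Deletion: [wonfidi] → [wonfdi]
B Progressive Voicing Assimilation: [wonfdi] → [wonfti]
C Nasal Assimilation: [wonfti] → [womfti]

[womfti]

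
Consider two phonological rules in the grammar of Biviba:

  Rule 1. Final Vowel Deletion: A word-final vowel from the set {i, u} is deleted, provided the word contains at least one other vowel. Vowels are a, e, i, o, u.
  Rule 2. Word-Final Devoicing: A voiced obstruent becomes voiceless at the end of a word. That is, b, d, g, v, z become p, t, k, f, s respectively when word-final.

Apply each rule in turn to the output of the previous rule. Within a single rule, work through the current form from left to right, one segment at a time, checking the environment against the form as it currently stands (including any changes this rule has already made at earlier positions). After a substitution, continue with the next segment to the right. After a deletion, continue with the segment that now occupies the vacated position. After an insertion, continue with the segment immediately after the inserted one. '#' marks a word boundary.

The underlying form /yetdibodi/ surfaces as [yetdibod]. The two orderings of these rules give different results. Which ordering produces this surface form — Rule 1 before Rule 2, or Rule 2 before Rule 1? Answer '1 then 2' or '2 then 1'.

Order 1 then 2:
  1 Final Vowel Deletion: [yetdibodi] → [yetdibod]
  2 Word-Final Devoicing: [yetdibod] → [yetdibot]
  result: [yetdibot]
Order 2 then 1:
  2 Word-Final Devoicing: no change — [yetdibodi]
  1 Final Vowel Deletion: [yetdibodi] → [yetdibod]
  result: [yetdibod]

2 then 1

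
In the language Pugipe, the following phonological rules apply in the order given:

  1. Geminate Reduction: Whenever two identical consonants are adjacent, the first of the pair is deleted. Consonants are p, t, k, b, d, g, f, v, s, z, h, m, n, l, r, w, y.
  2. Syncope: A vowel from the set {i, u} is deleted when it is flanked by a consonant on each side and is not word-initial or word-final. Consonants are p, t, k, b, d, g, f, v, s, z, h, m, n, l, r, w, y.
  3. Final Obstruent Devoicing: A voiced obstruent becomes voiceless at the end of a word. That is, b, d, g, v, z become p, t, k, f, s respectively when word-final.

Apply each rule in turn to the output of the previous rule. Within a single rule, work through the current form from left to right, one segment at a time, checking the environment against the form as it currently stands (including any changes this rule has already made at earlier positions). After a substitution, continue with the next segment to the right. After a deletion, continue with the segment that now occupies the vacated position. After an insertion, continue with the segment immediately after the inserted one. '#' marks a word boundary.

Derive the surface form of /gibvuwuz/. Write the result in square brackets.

[gbvws]

1 Geminate Reduction: no change — [gibvuwuz]
2 Syncope: [gibvuwuz] → [gbvwz]
3 Final Obstruent Devoicing: [gbvwz] → [gbvws]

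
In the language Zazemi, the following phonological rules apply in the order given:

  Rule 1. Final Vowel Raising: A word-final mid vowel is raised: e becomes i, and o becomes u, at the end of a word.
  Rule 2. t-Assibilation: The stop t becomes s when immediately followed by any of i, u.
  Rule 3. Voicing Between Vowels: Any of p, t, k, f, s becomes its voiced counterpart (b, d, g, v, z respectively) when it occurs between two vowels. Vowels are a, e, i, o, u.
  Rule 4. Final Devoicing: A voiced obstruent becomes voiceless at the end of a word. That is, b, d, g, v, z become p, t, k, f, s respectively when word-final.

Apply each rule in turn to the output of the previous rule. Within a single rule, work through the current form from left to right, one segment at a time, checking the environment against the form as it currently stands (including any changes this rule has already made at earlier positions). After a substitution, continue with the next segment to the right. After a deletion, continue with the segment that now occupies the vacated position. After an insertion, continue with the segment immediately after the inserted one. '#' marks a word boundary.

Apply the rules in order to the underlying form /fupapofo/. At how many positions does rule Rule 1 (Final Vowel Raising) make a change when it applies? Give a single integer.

Rule 1 Final Vowel Raising: [fupapofo] → [fupapofu]
Rule 2 t-Assibilation: no change — [fupapofu]
Rule 3 Voicing Between Vowels: [fupapofu] → [fubabovu]
Rule 4 Final Devoicing: no change — [fubabovu]
Rule Rule 1 changed 1 position(s).

1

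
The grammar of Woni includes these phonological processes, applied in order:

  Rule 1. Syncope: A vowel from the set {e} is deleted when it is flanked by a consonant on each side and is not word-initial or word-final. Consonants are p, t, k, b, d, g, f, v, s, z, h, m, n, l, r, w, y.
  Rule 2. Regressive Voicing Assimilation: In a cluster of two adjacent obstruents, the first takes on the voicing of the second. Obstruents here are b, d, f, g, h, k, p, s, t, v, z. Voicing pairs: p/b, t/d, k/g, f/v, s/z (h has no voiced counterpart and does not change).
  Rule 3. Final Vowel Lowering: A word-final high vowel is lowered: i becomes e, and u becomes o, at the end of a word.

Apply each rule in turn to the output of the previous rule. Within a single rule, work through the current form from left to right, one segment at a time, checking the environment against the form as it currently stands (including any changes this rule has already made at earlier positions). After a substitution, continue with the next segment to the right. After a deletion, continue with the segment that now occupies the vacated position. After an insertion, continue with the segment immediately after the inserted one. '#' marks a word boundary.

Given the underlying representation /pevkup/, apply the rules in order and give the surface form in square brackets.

[bfkup]

Rule 1 Syncope: [pevkup] → [pvkup]
Rule 2 Regressive Voicing Assimilation: [pvkup] → [bfkup]
Rule 3 Final Vowel Lowering: no change — [bfkup]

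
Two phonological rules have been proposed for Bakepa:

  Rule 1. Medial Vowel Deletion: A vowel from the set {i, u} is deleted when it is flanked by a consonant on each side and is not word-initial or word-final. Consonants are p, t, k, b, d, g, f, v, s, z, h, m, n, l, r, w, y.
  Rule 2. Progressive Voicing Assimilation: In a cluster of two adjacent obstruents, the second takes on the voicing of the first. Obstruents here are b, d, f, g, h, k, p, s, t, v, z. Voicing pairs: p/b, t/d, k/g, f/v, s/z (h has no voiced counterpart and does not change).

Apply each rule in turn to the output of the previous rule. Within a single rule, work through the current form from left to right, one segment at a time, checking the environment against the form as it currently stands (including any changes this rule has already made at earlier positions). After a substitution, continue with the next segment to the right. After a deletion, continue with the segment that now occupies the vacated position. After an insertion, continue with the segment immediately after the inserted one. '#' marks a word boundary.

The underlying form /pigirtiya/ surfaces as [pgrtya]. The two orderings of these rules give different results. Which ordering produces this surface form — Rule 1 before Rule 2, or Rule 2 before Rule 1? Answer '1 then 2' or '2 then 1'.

Order 1 then 2:
  1 Medial Vowel Deletion: [pigirtiya] → [pgrtya]
  2 Progressive Voicing Assimilation: [pgrtya] → [pkrtya]
  result: [pkrtya]
Order 2 then 1:
  2 Progressive Voicing Assimilation: no change — [pigirtiya]
  1 Medial Vowel Deletion: [pigirtiya] → [pgrtya]
  result: [pgrtya]

2 then 1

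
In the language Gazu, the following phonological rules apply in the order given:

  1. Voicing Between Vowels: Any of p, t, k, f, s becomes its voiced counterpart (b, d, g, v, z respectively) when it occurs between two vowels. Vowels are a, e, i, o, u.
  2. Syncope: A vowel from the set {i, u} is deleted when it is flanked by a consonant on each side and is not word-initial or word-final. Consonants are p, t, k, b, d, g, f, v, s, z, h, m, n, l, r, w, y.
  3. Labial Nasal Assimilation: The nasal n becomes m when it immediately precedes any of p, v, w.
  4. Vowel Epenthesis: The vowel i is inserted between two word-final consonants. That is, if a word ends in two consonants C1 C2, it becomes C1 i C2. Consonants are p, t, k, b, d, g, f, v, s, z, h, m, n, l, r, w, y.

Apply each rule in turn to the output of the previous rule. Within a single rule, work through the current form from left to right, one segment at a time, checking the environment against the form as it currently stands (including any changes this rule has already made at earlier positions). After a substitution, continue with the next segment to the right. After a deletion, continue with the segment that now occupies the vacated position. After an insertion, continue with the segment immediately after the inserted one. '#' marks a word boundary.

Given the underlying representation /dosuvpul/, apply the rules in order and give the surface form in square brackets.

[dozvpil]

1 Voicing Between Vowels: [dosuvpul] → [dozuvpul]
2 Syncope: [dozuvpul] → [dozvpl]
3 Labial Nasal Assimilation: no change — [dozvpl]
4 Vowel Epenthesis: [dozvpl] → [dozvpil]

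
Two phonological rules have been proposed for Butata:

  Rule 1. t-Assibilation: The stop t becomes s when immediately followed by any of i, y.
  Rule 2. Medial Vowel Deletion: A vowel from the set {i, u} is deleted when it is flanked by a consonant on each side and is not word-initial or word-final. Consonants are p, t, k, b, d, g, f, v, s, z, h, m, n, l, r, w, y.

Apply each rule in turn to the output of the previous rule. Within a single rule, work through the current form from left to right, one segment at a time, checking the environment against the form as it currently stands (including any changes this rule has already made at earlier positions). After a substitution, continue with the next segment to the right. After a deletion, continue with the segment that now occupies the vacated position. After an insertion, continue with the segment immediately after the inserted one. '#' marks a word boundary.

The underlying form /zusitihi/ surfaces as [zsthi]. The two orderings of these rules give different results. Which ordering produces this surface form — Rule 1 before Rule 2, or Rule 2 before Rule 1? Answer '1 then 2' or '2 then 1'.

Order 1 then 2:
  1 t-Assibilation: [zusitihi] → [zusisihi]
  2 Medial Vowel Deletion: [zusisihi] → [zsshi]
  result: [zsshi]
Order 2 then 1:
  2 Medial Vowel Deletion: [zusitihi] → [zsthi]
  1 t-Assibilation: no change — [zsthi]
  result: [zsthi]

2 then 1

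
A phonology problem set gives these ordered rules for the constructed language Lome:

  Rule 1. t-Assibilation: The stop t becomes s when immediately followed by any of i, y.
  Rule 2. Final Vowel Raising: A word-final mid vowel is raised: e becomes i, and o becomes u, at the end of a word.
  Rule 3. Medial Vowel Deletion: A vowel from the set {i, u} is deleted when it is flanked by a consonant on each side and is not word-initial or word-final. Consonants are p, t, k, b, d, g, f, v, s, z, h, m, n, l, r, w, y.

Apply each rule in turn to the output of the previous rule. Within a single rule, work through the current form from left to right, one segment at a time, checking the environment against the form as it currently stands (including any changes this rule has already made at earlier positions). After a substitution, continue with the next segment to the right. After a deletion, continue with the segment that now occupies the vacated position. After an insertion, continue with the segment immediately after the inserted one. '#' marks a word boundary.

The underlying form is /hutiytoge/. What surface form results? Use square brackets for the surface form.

Rule 1 t-Assibilation: [hutiytoge] → [husiytoge]
Rule 2 Final Vowel Raising: [husiytoge] → [husiytogi]
Rule 3 Medial Vowel Deletion: [husiytogi] → [hsytogi]

[hsytogi]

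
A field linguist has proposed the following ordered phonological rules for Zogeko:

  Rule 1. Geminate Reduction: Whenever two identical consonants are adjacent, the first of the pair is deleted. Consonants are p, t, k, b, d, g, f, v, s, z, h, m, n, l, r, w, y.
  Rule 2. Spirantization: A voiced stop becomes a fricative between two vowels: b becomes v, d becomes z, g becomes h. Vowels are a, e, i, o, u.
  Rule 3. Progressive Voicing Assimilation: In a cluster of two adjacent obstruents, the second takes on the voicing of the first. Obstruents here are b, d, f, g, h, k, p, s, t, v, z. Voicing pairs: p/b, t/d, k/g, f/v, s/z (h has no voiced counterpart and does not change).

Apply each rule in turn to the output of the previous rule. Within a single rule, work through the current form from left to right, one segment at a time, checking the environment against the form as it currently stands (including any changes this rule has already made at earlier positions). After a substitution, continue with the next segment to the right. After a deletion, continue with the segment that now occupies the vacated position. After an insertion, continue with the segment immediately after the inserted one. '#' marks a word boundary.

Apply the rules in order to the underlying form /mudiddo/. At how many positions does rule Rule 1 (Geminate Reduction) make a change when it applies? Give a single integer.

1

Rule 1 Geminate Reduction: [mudiddo] → [mudido]
Rule 2 Spirantization: [mudido] → [muzizo]
Rule 3 Progressive Voicing Assimilation: no change — [muzizo]
Rule Rule 1 changed 1 position(s).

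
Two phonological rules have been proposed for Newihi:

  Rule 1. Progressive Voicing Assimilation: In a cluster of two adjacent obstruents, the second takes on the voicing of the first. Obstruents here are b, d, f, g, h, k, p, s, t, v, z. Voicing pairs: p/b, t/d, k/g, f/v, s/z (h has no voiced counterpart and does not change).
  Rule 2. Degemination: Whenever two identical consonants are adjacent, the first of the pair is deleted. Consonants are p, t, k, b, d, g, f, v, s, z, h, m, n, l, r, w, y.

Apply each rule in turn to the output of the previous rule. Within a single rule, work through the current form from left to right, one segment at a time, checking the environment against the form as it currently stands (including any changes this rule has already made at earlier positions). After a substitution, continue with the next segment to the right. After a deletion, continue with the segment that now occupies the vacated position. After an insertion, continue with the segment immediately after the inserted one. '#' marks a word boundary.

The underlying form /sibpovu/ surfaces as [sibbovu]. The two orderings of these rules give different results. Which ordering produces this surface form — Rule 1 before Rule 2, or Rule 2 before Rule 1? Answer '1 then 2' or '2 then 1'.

Order 1 then 2:
  1 Progressive Voicing Assimilation: [sibpovu] → [sibbovu]
  2 Degemination: [sibbovu] → [sibovu]
  result: [sibovu]
Order 2 then 1:
  2 Degemination: no change — [sibpovu]
  1 Progressive Voicing Assimilation: [sibpovu] → [sibbovu]
  result: [sibbovu]

2 then 1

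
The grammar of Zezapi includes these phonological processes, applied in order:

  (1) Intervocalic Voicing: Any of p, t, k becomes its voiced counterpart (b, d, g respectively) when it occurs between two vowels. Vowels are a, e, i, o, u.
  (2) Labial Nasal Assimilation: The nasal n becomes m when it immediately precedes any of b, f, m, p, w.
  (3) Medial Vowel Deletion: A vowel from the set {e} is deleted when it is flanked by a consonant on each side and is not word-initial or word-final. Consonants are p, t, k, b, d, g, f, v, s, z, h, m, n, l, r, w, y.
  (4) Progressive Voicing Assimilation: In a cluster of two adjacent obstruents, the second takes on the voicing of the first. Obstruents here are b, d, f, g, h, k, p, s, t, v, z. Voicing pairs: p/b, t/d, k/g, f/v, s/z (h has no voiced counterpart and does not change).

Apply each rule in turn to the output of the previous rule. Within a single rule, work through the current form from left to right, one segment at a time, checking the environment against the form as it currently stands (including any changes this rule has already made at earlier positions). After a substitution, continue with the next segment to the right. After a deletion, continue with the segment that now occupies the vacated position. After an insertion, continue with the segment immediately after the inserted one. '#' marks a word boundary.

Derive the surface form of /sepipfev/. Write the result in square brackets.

[spipff]

(1) Intervocalic Voicing: [sepipfev] → [sebipfev]
(2) Labial Nasal Assimilation: no change — [sebipfev]
(3) Medial Vowel Deletion: [sebipfev] → [sbipfv]
(4) Progressive Voicing Assimilation: [sbipfv] → [spipff]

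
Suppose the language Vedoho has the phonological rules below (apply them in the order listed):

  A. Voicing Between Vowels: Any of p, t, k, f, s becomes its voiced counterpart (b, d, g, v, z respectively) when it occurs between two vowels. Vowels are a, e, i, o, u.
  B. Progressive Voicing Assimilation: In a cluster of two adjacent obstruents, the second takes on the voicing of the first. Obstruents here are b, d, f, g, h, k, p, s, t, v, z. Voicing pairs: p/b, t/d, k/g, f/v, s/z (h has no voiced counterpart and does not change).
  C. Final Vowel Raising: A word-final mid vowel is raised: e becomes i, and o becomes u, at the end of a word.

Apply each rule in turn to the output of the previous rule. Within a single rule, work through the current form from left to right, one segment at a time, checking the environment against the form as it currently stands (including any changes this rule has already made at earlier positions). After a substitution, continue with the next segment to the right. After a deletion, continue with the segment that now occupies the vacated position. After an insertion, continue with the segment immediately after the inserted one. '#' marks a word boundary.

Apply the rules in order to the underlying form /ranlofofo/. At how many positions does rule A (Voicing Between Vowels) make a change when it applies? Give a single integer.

A Voicing Between Vowels: [ranlofofo] → [ranlovovo]
B Progressive Voicing Assimilation: no change — [ranlovovo]
C Final Vowel Raising: [ranlovovo] → [ranlovovu]
Rule A changed 2 position(s).

2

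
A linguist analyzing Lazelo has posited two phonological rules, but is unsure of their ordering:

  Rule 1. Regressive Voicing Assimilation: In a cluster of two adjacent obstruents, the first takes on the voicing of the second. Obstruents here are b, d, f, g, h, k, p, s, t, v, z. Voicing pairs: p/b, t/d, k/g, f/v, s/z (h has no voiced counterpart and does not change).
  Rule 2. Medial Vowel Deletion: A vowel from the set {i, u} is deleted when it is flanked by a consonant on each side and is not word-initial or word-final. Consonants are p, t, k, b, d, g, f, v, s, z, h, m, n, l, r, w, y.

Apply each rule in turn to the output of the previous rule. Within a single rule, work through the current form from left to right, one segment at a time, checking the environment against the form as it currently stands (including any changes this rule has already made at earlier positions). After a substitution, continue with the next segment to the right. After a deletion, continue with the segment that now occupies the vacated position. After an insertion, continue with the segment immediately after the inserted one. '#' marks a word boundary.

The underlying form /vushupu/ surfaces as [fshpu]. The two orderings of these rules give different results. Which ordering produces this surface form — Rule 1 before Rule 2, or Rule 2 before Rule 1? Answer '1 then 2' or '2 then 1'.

Order 1 then 2:
  1 Regressive Voicing Assimilation: no change — [vushupu]
  2 Medial Vowel Deletion: [vushupu] → [vshpu]
  result: [vshpu]
Order 2 then 1:
  2 Medial Vowel Deletion: [vushupu] → [vshpu]
  1 Regressive Voicing Assimilation: [vshpu] → [fshpu]
  result: [fshpu]

2 then 1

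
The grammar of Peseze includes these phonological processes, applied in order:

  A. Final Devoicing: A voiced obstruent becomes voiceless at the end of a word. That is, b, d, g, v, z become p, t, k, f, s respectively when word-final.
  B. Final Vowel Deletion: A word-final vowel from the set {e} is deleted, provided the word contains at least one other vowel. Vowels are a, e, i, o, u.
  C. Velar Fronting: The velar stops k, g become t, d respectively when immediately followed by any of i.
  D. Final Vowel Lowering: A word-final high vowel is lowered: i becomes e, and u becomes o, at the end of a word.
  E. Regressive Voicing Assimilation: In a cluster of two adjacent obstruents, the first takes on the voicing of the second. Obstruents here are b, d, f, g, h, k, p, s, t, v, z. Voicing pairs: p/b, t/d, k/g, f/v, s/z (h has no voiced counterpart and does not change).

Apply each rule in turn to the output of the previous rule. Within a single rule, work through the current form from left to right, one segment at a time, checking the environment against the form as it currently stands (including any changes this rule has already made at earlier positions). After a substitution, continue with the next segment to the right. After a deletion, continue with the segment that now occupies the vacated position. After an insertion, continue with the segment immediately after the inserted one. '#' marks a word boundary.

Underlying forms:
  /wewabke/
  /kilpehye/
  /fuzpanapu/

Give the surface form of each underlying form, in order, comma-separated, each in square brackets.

[wewapk], [tilpehy], [fuspanapo]

/wewabke/:
  A Final Devoicing: no change — [wewabke]
  B Final Vowel Deletion: [wewabke] → [wewabk]
  C Velar Fronting: no change — [wewabk]
  D Final Vowel Lowering: no change — [wewabk]
  E Regressive Voicing Assimilation: [wewabk] → [wewapk]
/kilpehye/:
  A Final Devoicing: no change — [kilpehye]
  B Final Vowel Deletion: [kilpehye] → [kilpehy]
  C Velar Fronting: [kilpehy] → [tilpehy]
  D Final Vowel Lowering: no change — [tilpehy]
  E Regressive Voicing Assimilation: no change — [tilpehy]
/fuzpanapu/:
  A Final Devoicing: no change — [fuzpanapu]
  B Final Vowel Deletion: no change — [fuzpanapu]
  C Velar Fronting: no change — [fuzpanapu]
  D Final Vowel Lowering: [fuzpanapu] → [fuzpanapo]
  E Regressive Voicing Assimilation: [fuzpanapo] → [fuspanapo]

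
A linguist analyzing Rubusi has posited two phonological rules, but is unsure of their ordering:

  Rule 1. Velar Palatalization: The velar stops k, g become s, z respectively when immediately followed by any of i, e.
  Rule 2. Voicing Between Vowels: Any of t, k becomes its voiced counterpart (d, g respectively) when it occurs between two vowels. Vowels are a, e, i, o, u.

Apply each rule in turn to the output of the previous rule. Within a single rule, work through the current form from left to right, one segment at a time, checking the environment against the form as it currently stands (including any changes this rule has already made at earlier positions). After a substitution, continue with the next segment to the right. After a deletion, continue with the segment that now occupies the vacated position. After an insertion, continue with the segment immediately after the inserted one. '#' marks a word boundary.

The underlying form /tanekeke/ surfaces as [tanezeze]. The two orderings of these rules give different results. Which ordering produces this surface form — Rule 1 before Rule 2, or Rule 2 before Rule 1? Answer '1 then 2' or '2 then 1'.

Order 1 then 2:
  1 Velar Palatalization: [tanekeke] → [tanesese]
  2 Voicing Between Vowels: no change — [tanesese]
  result: [tanesese]
Order 2 then 1:
  2 Voicing Between Vowels: [tanekeke] → [tanegege]
  1 Velar Palatalization: [tanegege] → [tanezeze]
  result: [tanezeze]

2 then 1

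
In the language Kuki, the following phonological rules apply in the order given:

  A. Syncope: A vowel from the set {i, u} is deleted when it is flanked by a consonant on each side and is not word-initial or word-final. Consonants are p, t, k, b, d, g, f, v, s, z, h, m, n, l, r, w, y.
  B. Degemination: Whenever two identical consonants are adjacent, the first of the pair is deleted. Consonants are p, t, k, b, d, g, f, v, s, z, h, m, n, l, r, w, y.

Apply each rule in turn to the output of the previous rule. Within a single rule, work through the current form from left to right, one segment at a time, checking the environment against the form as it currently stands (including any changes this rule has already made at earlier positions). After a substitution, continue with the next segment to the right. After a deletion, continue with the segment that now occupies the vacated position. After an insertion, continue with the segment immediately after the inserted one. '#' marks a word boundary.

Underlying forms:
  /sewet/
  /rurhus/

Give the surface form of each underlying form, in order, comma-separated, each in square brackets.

[sewet], [rhs]

/sewet/:
  A Syncope: no change — [sewet]
  B Degemination: no change — [sewet]
/rurhus/:
  A Syncope: [rurhus] → [rrhs]
  B Degemination: [rrhs] → [rhs]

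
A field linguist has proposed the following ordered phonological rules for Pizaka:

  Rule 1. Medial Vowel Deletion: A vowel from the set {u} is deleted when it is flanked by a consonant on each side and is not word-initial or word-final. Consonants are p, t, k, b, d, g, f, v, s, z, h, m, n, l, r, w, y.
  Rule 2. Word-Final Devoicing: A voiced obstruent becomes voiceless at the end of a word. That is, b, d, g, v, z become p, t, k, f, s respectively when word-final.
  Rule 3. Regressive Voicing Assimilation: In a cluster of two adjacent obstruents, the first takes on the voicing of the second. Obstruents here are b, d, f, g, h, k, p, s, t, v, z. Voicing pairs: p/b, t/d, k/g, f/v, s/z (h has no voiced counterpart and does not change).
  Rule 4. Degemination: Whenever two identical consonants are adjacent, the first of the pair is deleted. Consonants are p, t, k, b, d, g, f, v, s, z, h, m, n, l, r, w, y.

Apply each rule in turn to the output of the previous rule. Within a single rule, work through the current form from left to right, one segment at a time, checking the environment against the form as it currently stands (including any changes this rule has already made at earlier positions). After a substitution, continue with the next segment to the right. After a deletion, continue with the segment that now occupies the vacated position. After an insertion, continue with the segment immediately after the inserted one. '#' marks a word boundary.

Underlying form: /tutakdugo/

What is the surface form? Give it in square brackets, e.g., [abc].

Rule 1 Medial Vowel Deletion: [tutakdugo] → [ttakdgo]
Rule 2 Word-Final Devoicing: no change — [ttakdgo]
Rule 3 Regressive Voicing Assimilation: [ttakdgo] → [ttagdgo]
Rule 4 Degemination: [ttagdgo] → [tagdgo]

[tagdgo]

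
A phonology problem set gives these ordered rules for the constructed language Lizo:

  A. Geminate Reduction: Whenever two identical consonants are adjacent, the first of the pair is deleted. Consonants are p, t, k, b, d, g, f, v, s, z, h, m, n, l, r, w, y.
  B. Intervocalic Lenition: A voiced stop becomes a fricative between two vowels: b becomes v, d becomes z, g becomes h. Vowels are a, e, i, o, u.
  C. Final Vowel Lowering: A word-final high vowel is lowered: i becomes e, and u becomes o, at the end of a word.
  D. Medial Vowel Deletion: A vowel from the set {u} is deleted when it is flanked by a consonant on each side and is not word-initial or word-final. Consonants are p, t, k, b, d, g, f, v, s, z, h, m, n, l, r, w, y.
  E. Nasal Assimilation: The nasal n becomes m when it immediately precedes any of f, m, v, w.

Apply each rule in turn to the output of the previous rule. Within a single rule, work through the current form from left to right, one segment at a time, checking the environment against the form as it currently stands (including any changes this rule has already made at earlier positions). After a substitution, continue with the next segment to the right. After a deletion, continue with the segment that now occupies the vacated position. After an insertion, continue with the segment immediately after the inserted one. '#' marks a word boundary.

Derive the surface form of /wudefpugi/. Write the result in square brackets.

A Geminate Reduction: no change — [wudefpugi]
B Intervocalic Lenition: [wudefpugi] → [wuzefpuhi]
C Final Vowel Lowering: [wuzefpuhi] → [wuzefpuhe]
D Medial Vowel Deletion: [wuzefpuhe] → [wzefphe]
E Nasal Assimilation: no change — [wzefphe]

[wzefphe]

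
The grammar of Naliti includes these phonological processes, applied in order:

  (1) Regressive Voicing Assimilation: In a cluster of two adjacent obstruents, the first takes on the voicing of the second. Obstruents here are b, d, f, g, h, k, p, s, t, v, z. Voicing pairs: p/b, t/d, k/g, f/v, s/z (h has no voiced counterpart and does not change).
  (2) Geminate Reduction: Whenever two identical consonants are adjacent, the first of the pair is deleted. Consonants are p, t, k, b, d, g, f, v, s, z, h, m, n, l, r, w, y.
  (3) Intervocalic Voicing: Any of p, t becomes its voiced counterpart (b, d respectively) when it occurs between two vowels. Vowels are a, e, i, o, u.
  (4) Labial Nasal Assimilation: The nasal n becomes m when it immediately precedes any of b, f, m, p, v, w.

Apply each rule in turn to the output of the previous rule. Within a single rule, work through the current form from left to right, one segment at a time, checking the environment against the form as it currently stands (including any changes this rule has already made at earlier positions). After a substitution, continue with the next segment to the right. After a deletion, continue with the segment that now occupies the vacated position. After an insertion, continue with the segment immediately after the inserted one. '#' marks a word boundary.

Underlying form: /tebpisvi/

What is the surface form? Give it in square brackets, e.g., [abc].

[tebizvi]

(1) Regressive Voicing Assimilation: [tebpisvi] → [teppizvi]
(2) Geminate Reduction: [teppizvi] → [tepizvi]
(3) Intervocalic Voicing: [tepizvi] → [tebizvi]
(4) Labial Nasal Assimilation: no change — [tebizvi]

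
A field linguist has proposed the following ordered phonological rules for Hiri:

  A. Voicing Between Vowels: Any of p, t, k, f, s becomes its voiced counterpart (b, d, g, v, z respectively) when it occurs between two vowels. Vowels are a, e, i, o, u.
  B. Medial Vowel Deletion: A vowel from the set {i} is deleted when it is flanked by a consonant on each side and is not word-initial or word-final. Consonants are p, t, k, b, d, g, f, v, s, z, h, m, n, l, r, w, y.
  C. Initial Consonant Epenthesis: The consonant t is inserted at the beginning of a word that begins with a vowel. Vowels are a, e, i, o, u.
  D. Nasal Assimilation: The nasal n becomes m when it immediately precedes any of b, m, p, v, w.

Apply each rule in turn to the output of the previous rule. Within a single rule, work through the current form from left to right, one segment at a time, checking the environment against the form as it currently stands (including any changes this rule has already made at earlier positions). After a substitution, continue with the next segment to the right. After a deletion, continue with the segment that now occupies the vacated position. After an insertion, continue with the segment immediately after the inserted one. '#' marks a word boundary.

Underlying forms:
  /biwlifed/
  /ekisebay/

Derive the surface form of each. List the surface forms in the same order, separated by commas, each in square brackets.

/biwlifed/:
  A Voicing Between Vowels: [biwlifed] → [biwlived]
  B Medial Vowel Deletion: [biwlived] → [bwlved]
  C Initial Consonant Epenthesis: no change — [bwlved]
  D Nasal Assimilation: no change — [bwlved]
/ekisebay/:
  A Voicing Between Vowels: [ekisebay] → [egizebay]
  B Medial Vowel Deletion: [egizebay] → [egzebay]
  C Initial Consonant Epenthesis: [egzebay] → [tegzebay]
  D Nasal Assimilation: no change — [tegzebay]

[bwlved], [tegzebay]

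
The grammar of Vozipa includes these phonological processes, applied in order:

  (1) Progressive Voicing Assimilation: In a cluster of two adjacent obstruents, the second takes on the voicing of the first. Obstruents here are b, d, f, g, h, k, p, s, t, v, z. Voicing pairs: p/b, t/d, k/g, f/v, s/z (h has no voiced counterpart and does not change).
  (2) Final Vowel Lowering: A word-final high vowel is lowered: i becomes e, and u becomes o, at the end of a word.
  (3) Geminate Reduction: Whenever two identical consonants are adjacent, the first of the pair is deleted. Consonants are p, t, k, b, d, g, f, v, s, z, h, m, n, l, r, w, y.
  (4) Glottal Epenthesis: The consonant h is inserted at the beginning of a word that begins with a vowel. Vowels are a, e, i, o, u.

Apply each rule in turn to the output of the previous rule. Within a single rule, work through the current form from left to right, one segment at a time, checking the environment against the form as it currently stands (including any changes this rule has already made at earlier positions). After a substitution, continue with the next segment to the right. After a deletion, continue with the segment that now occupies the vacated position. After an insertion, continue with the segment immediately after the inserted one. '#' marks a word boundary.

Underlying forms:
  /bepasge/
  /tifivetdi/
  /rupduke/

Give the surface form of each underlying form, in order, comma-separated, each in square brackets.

/bepasge/:
  (1) Progressive Voicing Assimilation: [bepasge] → [bepaske]
  (2) Final Vowel Lowering: no change — [bepaske]
  (3) Geminate Reduction: no change — [bepaske]
  (4) Glottal Epenthesis: no change — [bepaske]
/tifivetdi/:
  (1) Progressive Voicing Assimilation: [tifivetdi] → [tifivetti]
  (2) Final Vowel Lowering: [tifivetti] → [tifivette]
  (3) Geminate Reduction: [tifivette] → [tifivete]
  (4) Glottal Epenthesis: no change — [tifivete]
/rupduke/:
  (1) Progressive Voicing Assimilation: [rupduke] → [ruptuke]
  (2) Final Vowel Lowering: no change — [ruptuke]
  (3) Geminate Reduction: no change — [ruptuke]
  (4) Glottal Epenthesis: no change — [ruptuke]

[bepaske], [tifivete], [ruptuke]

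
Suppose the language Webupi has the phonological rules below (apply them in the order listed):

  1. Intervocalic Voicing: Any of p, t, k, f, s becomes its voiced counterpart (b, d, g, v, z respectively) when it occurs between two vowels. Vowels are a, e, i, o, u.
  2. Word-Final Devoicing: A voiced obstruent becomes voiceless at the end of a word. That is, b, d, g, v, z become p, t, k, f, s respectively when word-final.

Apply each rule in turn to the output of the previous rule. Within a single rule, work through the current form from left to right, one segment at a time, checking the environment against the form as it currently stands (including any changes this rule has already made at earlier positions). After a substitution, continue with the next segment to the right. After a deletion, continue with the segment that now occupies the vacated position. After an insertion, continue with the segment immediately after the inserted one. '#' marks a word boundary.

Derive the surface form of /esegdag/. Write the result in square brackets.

1 Intervocalic Voicing: [esegdag] → [ezegdag]
2 Word-Final Devoicing: [ezegdag] → [ezegdak]

[ezegdak]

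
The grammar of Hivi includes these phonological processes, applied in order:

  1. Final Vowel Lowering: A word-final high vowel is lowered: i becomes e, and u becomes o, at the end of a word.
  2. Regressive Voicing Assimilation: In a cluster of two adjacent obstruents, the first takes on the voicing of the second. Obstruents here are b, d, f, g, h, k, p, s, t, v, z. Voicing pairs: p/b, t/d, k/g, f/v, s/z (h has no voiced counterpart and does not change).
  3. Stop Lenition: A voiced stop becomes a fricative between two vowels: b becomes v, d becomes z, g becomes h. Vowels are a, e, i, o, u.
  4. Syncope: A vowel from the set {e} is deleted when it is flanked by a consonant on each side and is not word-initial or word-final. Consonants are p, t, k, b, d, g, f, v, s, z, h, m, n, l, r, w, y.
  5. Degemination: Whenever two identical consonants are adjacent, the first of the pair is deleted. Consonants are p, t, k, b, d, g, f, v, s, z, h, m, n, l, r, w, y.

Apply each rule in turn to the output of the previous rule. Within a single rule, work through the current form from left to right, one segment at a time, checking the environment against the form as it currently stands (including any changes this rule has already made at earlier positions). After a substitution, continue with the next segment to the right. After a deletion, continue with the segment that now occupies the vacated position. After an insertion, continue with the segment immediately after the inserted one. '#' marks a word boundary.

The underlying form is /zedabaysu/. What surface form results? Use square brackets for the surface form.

[zavayso]

1 Final Vowel Lowering: [zedabaysu] → [zedabayso]
2 Regressive Voicing Assimilation: no change — [zedabayso]
3 Stop Lenition: [zedabayso] → [zezavayso]
4 Syncope: [zezavayso] → [zzavayso]
5 Degemination: [zzavayso] → [zavayso]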